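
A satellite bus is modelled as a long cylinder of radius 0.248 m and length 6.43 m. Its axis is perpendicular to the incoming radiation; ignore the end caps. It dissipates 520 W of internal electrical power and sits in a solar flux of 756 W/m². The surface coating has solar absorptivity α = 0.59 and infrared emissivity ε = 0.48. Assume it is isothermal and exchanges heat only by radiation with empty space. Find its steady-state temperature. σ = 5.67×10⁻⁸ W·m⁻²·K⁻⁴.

T ≈ 291 K

At steady state, absorbed solar power + internal power = radiated power.
Absorbed: α·S·A_cross = 0.59·756·3.189 = 1423 W (cross-section 2rL).
Total input = 1423 + 520 = 1943 W.
Radiated: εσ·A_surf·T⁴ with A_surf = 2πrL = 10.02 m².
T⁴ = 1943/(0.48·5.67×10⁻⁸·10.02) = 7.124×10⁹ K⁴.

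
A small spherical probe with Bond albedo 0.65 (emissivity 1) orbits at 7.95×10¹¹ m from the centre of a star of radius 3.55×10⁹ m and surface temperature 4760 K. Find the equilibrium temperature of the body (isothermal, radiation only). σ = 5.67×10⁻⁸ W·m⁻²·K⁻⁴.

The star's surface emits σT_*⁴; at distance d the flux is S = σT_*⁴(R_*/d)².
S = 5.67×10⁻⁸·(4760)⁴·(3.55×10⁹/7.95×10¹¹)² = 580.4 W/m².
For an isothermal sphere T⁴ = (1−a)S/(4σ) = 8.957×10⁸ K⁴.

T ≈ 173 K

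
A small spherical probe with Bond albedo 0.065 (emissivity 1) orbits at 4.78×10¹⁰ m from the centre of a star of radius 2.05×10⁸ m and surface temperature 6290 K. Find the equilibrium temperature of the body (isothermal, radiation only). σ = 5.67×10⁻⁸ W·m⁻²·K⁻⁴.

The star's surface emits σT_*⁴; at distance d the flux is S = σT_*⁴(R_*/d)².
S = 5.67×10⁻⁸·(6290)⁴·(2.05×10⁸/4.78×10¹⁰)² = 1632 W/m².
For an isothermal sphere T⁴ = (1−a)S/(4σ) = 6.730×10⁹ K⁴.

T ≈ 286 K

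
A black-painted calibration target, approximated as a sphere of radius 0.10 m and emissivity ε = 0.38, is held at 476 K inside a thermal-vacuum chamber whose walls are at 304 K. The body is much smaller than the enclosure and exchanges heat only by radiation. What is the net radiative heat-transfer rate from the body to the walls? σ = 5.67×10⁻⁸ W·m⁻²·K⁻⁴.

For a small grey body in a large enclosure: P_net = εσA(T_body⁴ − T_wall⁴).
A = 4πr² = 0.1257 m²; T_body⁴ − T_wall⁴ = 5.134×10¹⁰ − 8.541×10⁹ = 4.280×10¹⁰ K⁴.
|P_net| = 0.38·5.67×10⁻⁸·0.1257·4.280×10¹⁰.

P_net ≈ 116 W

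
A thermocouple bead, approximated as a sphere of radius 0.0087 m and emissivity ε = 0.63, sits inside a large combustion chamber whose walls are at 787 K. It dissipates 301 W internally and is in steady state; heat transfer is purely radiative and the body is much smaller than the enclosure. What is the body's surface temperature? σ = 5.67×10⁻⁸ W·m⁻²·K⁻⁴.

For a small grey body in a large enclosure, net radiated power = εσA(T⁴ − T_w⁴).
Steady state: P = εσA(T⁴ − T_w⁴) with A = 4πr² = 9.511×10⁻⁴ m².
T⁴ = P/(εσA) + T_w⁴ = 301/(0.63·5.67×10⁻⁸·9.511×10⁻⁴) + (787)⁴
    = 8.859×10¹² + 3.836×10¹¹ = 9.243×10¹² K⁴.

T ≈ 1740 K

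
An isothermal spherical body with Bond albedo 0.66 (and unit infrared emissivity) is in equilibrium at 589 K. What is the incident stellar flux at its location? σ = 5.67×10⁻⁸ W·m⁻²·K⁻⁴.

(1−a)S·πr² = σ·4πr²·T⁴ ⇒ S = 4σT⁴/(1−a).
S = 4·5.67×10⁻⁸·1.204×10¹¹/0.340.

S ≈ 80300 W/m²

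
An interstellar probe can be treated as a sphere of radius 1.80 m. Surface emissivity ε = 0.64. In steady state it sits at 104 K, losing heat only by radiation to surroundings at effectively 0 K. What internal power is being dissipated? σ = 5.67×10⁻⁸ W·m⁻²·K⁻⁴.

Steady state: P = εσA T⁴.
A = 4πr² = 40.72 m²; T⁴ = (104)⁴ = 1.170×10⁸ K⁴.
P = 0.64 × 5.67×10⁻⁸ × 40.72 × 1.170×10⁸.

P ≈ 173 W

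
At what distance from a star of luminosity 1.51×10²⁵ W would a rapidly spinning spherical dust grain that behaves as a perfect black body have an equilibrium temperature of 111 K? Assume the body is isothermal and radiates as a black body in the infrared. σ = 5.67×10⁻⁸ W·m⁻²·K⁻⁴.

d ≈ 1.87×10¹¹ m

For an isothermal black-emitting sphere, (1−a)S·πr² = σ·4πr²·T⁴ ⇒ S = 4σT⁴/(1−a).
S = 4·5.67×10⁻⁸·(111)⁴/1.00 = 34.43 W/m².
Flux falls as S = L/(4πd²), so d = √(L/(4πS)) = √(1.51×10²⁵/(4π·34.43)).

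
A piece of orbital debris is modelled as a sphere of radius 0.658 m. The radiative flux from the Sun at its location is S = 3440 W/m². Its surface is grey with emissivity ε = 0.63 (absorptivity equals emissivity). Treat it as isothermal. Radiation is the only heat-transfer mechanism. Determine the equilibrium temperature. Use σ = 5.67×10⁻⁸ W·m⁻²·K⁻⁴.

T ≈ 351 K

At equilibrium, absorbed power = emitted power.
Absorbing cross-section = πr² = 1.360 m²; emitting surface = 4πr² = 5.441 m² (ratio 4).
εS·A_cross = εσ·A_surf·T⁴  ⇒  T⁴ = S/(4σ)   (ε cancels).
T⁴ = 3440/(4·5.67×10⁻⁸) = 1.517×10¹⁰ K⁴.
T = (1.517×10¹⁰)^(1/4).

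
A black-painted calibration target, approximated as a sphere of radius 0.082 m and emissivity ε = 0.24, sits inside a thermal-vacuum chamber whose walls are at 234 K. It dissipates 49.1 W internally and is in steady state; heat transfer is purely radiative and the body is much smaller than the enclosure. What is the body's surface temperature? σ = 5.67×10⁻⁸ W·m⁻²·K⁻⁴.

T ≈ 462 K

For a small grey body in a large enclosure, net radiated power = εσA(T⁴ − T_w⁴).
Steady state: P = εσA(T⁴ − T_w⁴) with A = 4πr² = 0.08450 m².
T⁴ = P/(εσA) + T_w⁴ = 49.1/(0.24·5.67×10⁻⁸·0.08450) + (234)⁴
    = 4.270×10¹⁰ + 2.998×10⁹ = 4.570×10¹⁰ K⁴.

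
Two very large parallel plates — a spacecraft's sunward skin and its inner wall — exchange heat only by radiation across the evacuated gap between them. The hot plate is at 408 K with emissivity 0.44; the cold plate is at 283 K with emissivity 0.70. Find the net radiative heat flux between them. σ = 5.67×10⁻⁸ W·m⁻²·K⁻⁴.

q ≈ 447 W/m²

For two infinite grey parallel plates, q = σ(T₁⁴ − T₂⁴)/(1/ε₁ + 1/ε₂ − 1).
T₁⁴ − T₂⁴ = 2.771×10¹⁰ − 6.414×10⁹ = 2.130×10¹⁰ K⁴.
1/ε₁ + 1/ε₂ − 1 = 2.273 + 1.429 − 1 = 2.701.
q = 5.67×10⁻⁸ × 2.130×10¹⁰ / 2.701.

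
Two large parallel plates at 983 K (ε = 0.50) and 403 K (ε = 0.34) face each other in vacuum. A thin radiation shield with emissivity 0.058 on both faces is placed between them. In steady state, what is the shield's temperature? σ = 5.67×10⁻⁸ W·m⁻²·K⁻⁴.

In steady state the net flux on the hot side equals that on the cold side.
σ(T₁⁴−T_s⁴)/D₁ = σ(T_s⁴−T₂⁴)/D₂, with D₁ = 1/ε₁+1/ε_s−1 = 18.24, D₂ = 1/ε_s+1/ε₂−1 = 19.18.
Solve for T_s⁴: T_s⁴ = (D₂·T₁⁴ + D₁·T₂⁴)/(D₁+D₂) = 4.915×10¹¹ K⁴.

T_s ≈ 837 K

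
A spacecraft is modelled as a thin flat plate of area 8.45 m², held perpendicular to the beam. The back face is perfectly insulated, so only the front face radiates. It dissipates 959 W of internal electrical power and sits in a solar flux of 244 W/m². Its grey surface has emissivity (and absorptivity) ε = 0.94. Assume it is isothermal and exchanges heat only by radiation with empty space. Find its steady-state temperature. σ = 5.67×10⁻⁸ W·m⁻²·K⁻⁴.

T ≈ 283 K

At steady state, absorbed solar power + internal power = radiated power.
Absorbed: α·S·A_cross = 0.94·244·8.450 = 1938 W (cross-section A).
Total input = 1938 + 959 = 2897 W.
Radiated: εσ·A_surf·T⁴ with A_surf = A = 8.450 m².
T⁴ = 2897/(0.94·5.67×10⁻⁸·8.450) = 6.433×10⁹ K⁴.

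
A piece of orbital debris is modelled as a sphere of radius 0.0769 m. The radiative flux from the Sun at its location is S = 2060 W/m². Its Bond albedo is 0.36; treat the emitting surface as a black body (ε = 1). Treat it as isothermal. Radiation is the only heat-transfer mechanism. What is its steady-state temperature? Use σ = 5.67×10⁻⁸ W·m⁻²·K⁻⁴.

T ≈ 276 K

At equilibrium, absorbed power = emitted power.
Absorbing cross-section = πr² = 0.01858 m²; emitting surface = 4πr² = 0.07431 m² (ratio 4).
(1−a)S·A_cross = εσ·A_surf·T⁴  ⇒  T⁴ = (1−a)S/(4σ).
T⁴ = 0.640·2060/(4·5.67×10⁻⁸) = 5.813×10⁹ K⁴.
T = (5.813×10⁹)^(1/4).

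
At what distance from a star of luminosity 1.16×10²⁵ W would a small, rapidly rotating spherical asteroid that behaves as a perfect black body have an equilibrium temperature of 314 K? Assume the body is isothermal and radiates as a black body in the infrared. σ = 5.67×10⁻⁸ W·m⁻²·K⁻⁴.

For an isothermal black-emitting sphere, (1−a)S·πr² = σ·4πr²·T⁴ ⇒ S = 4σT⁴/(1−a).
S = 4·5.67×10⁻⁸·(314)⁴/1.00 = 2205 W/m².
Flux falls as S = L/(4πd²), so d = √(L/(4πS)) = √(1.16×10²⁵/(4π·2205)).

d ≈ 2.05×10¹⁰ m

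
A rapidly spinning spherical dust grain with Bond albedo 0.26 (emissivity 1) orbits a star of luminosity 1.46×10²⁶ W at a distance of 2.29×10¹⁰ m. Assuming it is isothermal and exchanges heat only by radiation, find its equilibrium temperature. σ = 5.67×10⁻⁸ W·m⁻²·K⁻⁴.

First find the stellar flux at distance d: S = L/(4πd²) = 1.46×10²⁶/(4π·(2.29×10¹⁰)²) = 22160 W/m².
For an isothermal sphere, absorbed (1−a)S·πr² = emitted σ·4πr²·T⁴, so T⁴ = (1−a)S/(4σ).
T⁴ = 0.740·22160/(4·5.67×10⁻⁸) = 7.229×10¹⁰ K⁴.

T ≈ 519 K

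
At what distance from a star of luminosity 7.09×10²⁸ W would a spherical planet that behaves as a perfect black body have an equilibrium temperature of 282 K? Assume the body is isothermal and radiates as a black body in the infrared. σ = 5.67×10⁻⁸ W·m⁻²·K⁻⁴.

d ≈ 1.98×10¹² m

For an isothermal black-emitting sphere, (1−a)S·πr² = σ·4πr²·T⁴ ⇒ S = 4σT⁴/(1−a).
S = 4·5.67×10⁻⁸·(282)⁴/1.00 = 1434 W/m².
Flux falls as S = L/(4πd²), so d = √(L/(4πS)) = √(7.09×10²⁸/(4π·1434)).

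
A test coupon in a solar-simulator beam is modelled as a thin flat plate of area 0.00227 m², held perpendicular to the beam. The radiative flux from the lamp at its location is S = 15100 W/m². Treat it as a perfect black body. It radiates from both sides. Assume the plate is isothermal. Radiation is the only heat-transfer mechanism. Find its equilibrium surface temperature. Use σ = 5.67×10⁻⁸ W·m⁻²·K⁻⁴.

T ≈ 604 K

At equilibrium, absorbed power = emitted power.
Absorbing cross-section = A = 0.002270 m²; emitting surface = 2A = 0.004540 m² (ratio 2).
S·A_cross = εσ·A_surf·T⁴  ⇒  T⁴ = S/(2σ).
T⁴ = 1.00·15100/(2·5.67×10⁻⁸) = 1.332×10¹¹ K⁴.
T = (1.332×10¹¹)^(1/4).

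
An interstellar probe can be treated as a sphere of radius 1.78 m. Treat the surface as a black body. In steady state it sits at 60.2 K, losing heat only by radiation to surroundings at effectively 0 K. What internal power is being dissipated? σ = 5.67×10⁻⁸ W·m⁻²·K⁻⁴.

P ≈ 29.6 W

Steady state: P = εσA T⁴.
A = 4πr² = 39.82 m²; T⁴ = (60.2)⁴ = 1.313×10⁷ K⁴.
P = 1.0 × 5.67×10⁻⁸ × 39.82 × 1.313×10⁷.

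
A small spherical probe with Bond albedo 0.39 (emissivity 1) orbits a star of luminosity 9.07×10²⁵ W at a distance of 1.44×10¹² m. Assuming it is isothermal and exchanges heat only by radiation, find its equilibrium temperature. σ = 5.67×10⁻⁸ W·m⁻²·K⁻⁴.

First find the stellar flux at distance d: S = L/(4πd²) = 9.07×10²⁵/(4π·(1.44×10¹²)²) = 3.481 W/m².
For an isothermal sphere, absorbed (1−a)S·πr² = emitted σ·4πr²·T⁴, so T⁴ = (1−a)S/(4σ).
T⁴ = 0.610·3.481/(4·5.67×10⁻⁸) = 9.362×10⁶ K⁴.

T ≈ 55.3 K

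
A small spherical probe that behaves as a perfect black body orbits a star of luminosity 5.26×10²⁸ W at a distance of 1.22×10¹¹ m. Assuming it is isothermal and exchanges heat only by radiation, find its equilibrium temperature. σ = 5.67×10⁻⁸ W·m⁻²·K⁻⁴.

T ≈ 1060 K

First find the stellar flux at distance d: S = L/(4πd²) = 5.26×10²⁸/(4π·(1.22×10¹¹)²) = 2.812×10⁵ W/m².
For an isothermal sphere, absorbed (1−a)S·πr² = emitted σ·4πr²·T⁴, so T⁴ = (1−a)S/(4σ).
T⁴ = 1.00·2.812×10⁵/(4·5.67×10⁻⁸) = 1.240×10¹² K⁴.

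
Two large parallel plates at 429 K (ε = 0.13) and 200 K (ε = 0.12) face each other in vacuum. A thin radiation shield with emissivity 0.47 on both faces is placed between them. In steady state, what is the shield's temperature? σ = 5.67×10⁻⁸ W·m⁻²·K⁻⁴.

In steady state the net flux on the hot side equals that on the cold side.
σ(T₁⁴−T_s⁴)/D₁ = σ(T_s⁴−T₂⁴)/D₂, with D₁ = 1/ε₁+1/ε_s−1 = 8.820, D₂ = 1/ε_s+1/ε₂−1 = 9.461.
Solve for T_s⁴: T_s⁴ = (D₂·T₁⁴ + D₁·T₂⁴)/(D₁+D₂) = 1.830×10¹⁰ K⁴.

T_s ≈ 368 K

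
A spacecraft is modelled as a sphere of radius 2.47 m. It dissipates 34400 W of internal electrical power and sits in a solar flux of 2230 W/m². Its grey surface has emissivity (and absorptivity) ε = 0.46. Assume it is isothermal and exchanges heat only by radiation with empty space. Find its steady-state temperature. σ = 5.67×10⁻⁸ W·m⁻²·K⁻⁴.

At steady state, absorbed solar power + internal power = radiated power.
Absorbed: α·S·A_cross = 0.46·2230·19.17 = 19660 W (cross-section πr²).
Total input = 19660 + 34400 = 54060 W.
Radiated: εσ·A_surf·T⁴ with A_surf = 4πr² = 76.67 m².
T⁴ = 54060/(0.46·5.67×10⁻⁸·76.67) = 2.704×10¹⁰ K⁴.

T ≈ 405 K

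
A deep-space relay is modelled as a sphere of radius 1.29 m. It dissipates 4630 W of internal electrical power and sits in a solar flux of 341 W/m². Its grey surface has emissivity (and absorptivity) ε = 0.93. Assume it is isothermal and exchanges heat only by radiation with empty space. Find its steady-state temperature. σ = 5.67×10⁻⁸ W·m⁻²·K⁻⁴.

At steady state, absorbed solar power + internal power = radiated power.
Absorbed: α·S·A_cross = 0.93·341·5.228 = 1658 W (cross-section πr²).
Total input = 1658 + 4630 = 6288 W.
Radiated: εσ·A_surf·T⁴ with A_surf = 4πr² = 20.91 m².
T⁴ = 6288/(0.93·5.67×10⁻⁸·20.91) = 5.702×10⁹ K⁴.

T ≈ 275 K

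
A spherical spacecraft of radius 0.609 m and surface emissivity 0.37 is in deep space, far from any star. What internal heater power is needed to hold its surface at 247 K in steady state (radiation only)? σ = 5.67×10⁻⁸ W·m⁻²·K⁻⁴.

P = εσ·4πr²·T⁴.
4πr² = 4.661 m²; T⁴ = 3.722×10⁹ K⁴.
P = 0.37·5.67×10⁻⁸·4.661·3.722×10⁹.

P ≈ 364 W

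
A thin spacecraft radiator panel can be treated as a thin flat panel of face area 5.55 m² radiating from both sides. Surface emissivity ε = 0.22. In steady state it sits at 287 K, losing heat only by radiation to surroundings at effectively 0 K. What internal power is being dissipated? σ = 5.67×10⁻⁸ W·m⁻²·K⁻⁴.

P ≈ 939 W

Steady state: P = εσA T⁴.
A = 2·5.55 = 11.10 m²; T⁴ = (287)⁴ = 6.785×10⁹ K⁴.
P = 0.22 × 5.67×10⁻⁸ × 11.10 × 6.785×10⁹.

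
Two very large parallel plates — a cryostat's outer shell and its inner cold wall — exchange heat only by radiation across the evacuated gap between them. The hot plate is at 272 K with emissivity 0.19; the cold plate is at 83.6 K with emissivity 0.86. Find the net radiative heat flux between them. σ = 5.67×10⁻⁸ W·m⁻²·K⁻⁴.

For two infinite grey parallel plates, q = σ(T₁⁴ − T₂⁴)/(1/ε₁ + 1/ε₂ − 1).
T₁⁴ − T₂⁴ = 5.474×10⁹ − 4.885×10⁷ = 5.425×10⁹ K⁴.
1/ε₁ + 1/ε₂ − 1 = 5.263 + 1.163 − 1 = 5.426.
q = 5.67×10⁻⁸ × 5.425×10⁹ / 5.426.

q ≈ 56.7 W/m²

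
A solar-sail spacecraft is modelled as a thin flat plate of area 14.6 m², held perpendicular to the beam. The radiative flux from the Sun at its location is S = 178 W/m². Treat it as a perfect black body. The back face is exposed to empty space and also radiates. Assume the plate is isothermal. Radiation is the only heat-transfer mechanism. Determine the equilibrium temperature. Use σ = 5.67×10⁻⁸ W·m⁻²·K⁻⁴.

At equilibrium, absorbed power = emitted power.
Absorbing cross-section = A = 14.60 m²; emitting surface = 2A = 29.20 m² (ratio 2).
S·A_cross = εσ·A_surf·T⁴  ⇒  T⁴ = S/(2σ).
T⁴ = 1.00·178/(2·5.67×10⁻⁸) = 1.570×10⁹ K⁴.
T = (1.570×10⁹)^(1/4).

T ≈ 199 K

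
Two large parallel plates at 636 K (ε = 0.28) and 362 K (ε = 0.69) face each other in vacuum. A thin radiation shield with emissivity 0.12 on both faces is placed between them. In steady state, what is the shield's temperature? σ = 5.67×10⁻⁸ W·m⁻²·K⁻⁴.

In steady state the net flux on the hot side equals that on the cold side.
σ(T₁⁴−T_s⁴)/D₁ = σ(T_s⁴−T₂⁴)/D₂, with D₁ = 1/ε₁+1/ε_s−1 = 10.90, D₂ = 1/ε_s+1/ε₂−1 = 8.783.
Solve for T_s⁴: T_s⁴ = (D₂·T₁⁴ + D₁·T₂⁴)/(D₁+D₂) = 8.250×10¹⁰ K⁴.

T_s ≈ 536 K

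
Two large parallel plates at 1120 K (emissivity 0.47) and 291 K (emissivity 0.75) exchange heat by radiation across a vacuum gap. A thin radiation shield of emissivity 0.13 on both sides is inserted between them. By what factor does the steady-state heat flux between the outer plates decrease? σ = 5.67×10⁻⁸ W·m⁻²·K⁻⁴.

factor ≈ 6.85

Without shield: q₀ = σΔ(T⁴)/(1/ε₁+1/ε₂−1) with denominator 2.461.
With shield the two gaps are in series; the resistances add: (1/ε₁+1/ε_s−1)+(1/ε_s+1/ε₂−1) = 8.820+8.026 = 16.85.
Heat-flux ratio q₀/q = 16.85/2.461.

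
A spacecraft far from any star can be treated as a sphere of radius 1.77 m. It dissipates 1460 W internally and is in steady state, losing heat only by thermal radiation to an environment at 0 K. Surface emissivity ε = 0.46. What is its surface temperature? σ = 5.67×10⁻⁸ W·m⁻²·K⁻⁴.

Steady state: internal power = radiated power, P = εσA T⁴.
Radiating area A = 4πr² = 39.37 m².
T⁴ = P/(εσA) = 1460/(0.46·5.67×10⁻⁸·39.37) = 1.422×10⁹ K⁴.
T = (1.422×10⁹)^(1/4).

T ≈ 194 K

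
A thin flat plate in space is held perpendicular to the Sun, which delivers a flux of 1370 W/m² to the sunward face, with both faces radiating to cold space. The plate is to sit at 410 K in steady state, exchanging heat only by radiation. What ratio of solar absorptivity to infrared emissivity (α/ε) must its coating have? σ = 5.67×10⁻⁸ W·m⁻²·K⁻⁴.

Balance: αS·A = εσ·2A·T⁴ ⇒ α/ε = 2σT⁴/S.
α/ε = 2·5.67×10⁻⁸·(410)⁴/1370 = 2·5.67×10⁻⁸·2.826×10¹⁰/1370.

α/ε ≈ 2.34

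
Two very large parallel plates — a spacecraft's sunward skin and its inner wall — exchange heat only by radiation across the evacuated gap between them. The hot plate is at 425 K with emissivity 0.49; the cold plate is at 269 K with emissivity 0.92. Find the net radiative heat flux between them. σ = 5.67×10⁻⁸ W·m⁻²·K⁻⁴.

q ≈ 730 W/m²

For two infinite grey parallel plates, q = σ(T₁⁴ − T₂⁴)/(1/ε₁ + 1/ε₂ − 1).
T₁⁴ − T₂⁴ = 3.263×10¹⁰ − 5.236×10⁹ = 2.739×10¹⁰ K⁴.
1/ε₁ + 1/ε₂ − 1 = 2.041 + 1.087 − 1 = 2.128.
q = 5.67×10⁻⁸ × 2.739×10¹⁰ / 2.128.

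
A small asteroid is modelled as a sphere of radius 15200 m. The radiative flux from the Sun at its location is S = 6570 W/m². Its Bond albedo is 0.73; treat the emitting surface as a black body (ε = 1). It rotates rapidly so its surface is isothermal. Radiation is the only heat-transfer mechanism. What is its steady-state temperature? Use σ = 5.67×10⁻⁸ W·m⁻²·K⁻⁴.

At equilibrium, absorbed power = emitted power.
Absorbing cross-section = πr² = 7.258×10⁸ m²; emitting surface = 4πr² = 2.903×10⁹ m² (ratio 4).
(1−a)S·A_cross = εσ·A_surf·T⁴  ⇒  T⁴ = (1−a)S/(4σ).
T⁴ = 0.270·6570/(4·5.67×10⁻⁸) = 7.821×10⁹ K⁴.
T = (7.821×10⁹)^(1/4).

T ≈ 297 K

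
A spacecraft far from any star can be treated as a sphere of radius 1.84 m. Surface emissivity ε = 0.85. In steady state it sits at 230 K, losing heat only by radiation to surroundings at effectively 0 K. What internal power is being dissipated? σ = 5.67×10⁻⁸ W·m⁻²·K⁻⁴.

Steady state: P = εσA T⁴.
A = 4πr² = 42.54 m²; T⁴ = (230)⁴ = 2.798×10⁹ K⁴.
P = 0.85 × 5.67×10⁻⁸ × 42.54 × 2.798×10⁹.

P ≈ 5740 W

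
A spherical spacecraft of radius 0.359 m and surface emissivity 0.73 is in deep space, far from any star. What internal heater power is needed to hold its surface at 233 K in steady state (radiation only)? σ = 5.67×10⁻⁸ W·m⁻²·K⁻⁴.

P = εσ·4πr²·T⁴.
4πr² = 1.620 m²; T⁴ = 2.947×10⁹ K⁴.
P = 0.73·5.67×10⁻⁸·1.620·2.947×10⁹.

P ≈ 198 W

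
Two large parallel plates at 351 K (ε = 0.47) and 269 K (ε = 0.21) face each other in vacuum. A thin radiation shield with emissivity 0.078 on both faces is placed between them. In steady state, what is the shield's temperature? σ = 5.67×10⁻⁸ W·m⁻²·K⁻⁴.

T_s ≈ 321 K

In steady state the net flux on the hot side equals that on the cold side.
σ(T₁⁴−T_s⁴)/D₁ = σ(T_s⁴−T₂⁴)/D₂, with D₁ = 1/ε₁+1/ε_s−1 = 13.95, D₂ = 1/ε_s+1/ε₂−1 = 16.58.
Solve for T_s⁴: T_s⁴ = (D₂·T₁⁴ + D₁·T₂⁴)/(D₁+D₂) = 1.064×10¹⁰ K⁴.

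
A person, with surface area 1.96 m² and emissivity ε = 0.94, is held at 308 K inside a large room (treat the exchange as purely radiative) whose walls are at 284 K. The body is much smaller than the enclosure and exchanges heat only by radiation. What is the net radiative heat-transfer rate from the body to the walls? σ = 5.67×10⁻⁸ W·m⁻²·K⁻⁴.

For a small grey body in a large enclosure: P_net = εσA(T_body⁴ − T_wall⁴).
A = 1.96 m²; T_body⁴ − T_wall⁴ = 8.999×10⁹ − 6.505×10⁹ = 2.494×10⁹ K⁴.
|P_net| = 0.94·5.67×10⁻⁸·1.960·2.494×10⁹.

P_net ≈ 261 W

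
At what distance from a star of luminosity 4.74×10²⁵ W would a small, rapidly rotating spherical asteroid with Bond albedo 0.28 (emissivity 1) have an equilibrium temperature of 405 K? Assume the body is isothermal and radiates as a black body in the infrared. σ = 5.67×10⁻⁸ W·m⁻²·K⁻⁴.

d ≈ 2.11×10¹⁰ m

For an isothermal black-emitting sphere, (1−a)S·πr² = σ·4πr²·T⁴ ⇒ S = 4σT⁴/(1−a).
S = 4·5.67×10⁻⁸·(405)⁴/0.720 = 8475 W/m².
Flux falls as S = L/(4πd²), so d = √(L/(4πS)) = √(4.74×10²⁵/(4π·8475)).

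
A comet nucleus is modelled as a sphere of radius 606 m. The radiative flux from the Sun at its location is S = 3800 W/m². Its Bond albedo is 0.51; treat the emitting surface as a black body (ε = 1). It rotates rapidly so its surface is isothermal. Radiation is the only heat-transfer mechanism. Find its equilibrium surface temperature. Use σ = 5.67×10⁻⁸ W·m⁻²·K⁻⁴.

At equilibrium, absorbed power = emitted power.
Absorbing cross-section = πr² = 1.154×10⁶ m²; emitting surface = 4πr² = 4.615×10⁶ m² (ratio 4).
(1−a)S·A_cross = εσ·A_surf·T⁴  ⇒  T⁴ = (1−a)S/(4σ).
T⁴ = 0.490·3800/(4·5.67×10⁻⁸) = 8.210×10⁹ K⁴.
T = (8.210×10⁹)^(1/4).

T ≈ 301 K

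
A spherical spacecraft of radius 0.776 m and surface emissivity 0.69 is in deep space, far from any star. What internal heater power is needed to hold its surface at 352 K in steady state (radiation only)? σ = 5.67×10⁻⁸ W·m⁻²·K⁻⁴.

P ≈ 4550 W

P = εσ·4πr²·T⁴.
4πr² = 7.567 m²; T⁴ = 1.535×10¹⁰ K⁴.
P = 0.69·5.67×10⁻⁸·7.567·1.535×10¹⁰.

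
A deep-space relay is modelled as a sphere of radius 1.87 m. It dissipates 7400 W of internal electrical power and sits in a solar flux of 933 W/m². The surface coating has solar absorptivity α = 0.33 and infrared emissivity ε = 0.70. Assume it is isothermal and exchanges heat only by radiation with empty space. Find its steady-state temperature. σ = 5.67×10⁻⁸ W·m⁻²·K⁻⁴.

T ≈ 280 K

At steady state, absorbed solar power + internal power = radiated power.
Absorbed: α·S·A_cross = 0.33·933·10.99 = 3382 W (cross-section πr²).
Total input = 3382 + 7400 = 10780 W.
Radiated: εσ·A_surf·T⁴ with A_surf = 4πr² = 43.94 m².
T⁴ = 10780/(0.70·5.67×10⁻⁸·43.94) = 6.182×10⁹ K⁴.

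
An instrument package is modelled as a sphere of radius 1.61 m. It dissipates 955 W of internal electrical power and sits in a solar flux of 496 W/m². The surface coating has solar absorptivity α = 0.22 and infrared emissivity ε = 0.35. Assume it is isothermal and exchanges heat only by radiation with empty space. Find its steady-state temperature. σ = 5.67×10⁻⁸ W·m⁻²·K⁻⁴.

T ≈ 231 K

At steady state, absorbed solar power + internal power = radiated power.
Absorbed: α·S·A_cross = 0.22·496·8.143 = 888.6 W (cross-section πr²).
Total input = 888.6 + 955 = 1844 W.
Radiated: εσ·A_surf·T⁴ with A_surf = 4πr² = 32.57 m².
T⁴ = 1844/(0.35·5.67×10⁻⁸·32.57) = 2.852×10⁹ K⁴.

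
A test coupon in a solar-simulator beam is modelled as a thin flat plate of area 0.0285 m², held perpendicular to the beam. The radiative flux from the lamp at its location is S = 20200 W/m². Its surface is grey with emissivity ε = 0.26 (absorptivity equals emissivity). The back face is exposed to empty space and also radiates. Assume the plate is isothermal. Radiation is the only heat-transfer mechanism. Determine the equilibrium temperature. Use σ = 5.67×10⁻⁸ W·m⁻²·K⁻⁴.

At equilibrium, absorbed power = emitted power.
Absorbing cross-section = A = 0.02850 m²; emitting surface = 2A = 0.05700 m² (ratio 2).
εS·A_cross = εσ·A_surf·T⁴  ⇒  T⁴ = S/(2σ)   (ε cancels).
T⁴ = 20200/(2·5.67×10⁻⁸) = 1.781×10¹¹ K⁴.
T = (1.781×10¹¹)^(1/4).

T ≈ 650 K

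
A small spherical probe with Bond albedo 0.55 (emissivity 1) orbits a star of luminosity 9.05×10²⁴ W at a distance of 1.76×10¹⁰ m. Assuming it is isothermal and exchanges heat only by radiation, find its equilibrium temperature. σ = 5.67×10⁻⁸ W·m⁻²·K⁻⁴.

T ≈ 261 K

First find the stellar flux at distance d: S = L/(4πd²) = 9.05×10²⁴/(4π·(1.76×10¹⁰)²) = 2325 W/m².
For an isothermal sphere, absorbed (1−a)S·πr² = emitted σ·4πr²·T⁴, so T⁴ = (1−a)S/(4σ).
T⁴ = 0.450·2325/(4·5.67×10⁻⁸) = 4.613×10⁹ K⁴.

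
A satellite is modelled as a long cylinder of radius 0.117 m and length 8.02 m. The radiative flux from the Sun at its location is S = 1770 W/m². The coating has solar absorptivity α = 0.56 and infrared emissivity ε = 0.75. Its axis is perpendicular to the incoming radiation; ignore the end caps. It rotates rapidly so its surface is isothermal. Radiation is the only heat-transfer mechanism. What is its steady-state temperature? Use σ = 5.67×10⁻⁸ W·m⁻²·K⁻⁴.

At equilibrium, absorbed power = emitted power.
Absorbing cross-section = 2rL = 1.877 m²; emitting surface = 2πrL = 5.896 m² (ratio π).
αS·A_cross = εσ·A_surf·T⁴  ⇒  T⁴ = αS/(ε·πσ).
T⁴ = 0.560·1770/(0.75·π·5.67×10⁻⁸) = 7.419×10⁹ K⁴.
T = (7.419×10⁹)^(1/4).

T ≈ 293 K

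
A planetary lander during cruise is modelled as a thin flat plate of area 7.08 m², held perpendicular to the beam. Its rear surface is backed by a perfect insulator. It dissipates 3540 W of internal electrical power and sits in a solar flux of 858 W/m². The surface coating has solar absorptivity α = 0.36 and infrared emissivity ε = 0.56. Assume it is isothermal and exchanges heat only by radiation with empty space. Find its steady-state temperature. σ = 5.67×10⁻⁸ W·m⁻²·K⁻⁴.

T ≈ 400 K

At steady state, absorbed solar power + internal power = radiated power.
Absorbed: α·S·A_cross = 0.36·858·7.080 = 2187 W (cross-section A).
Total input = 2187 + 3540 = 5727 W.
Radiated: εσ·A_surf·T⁴ with A_surf = A = 7.080 m².
T⁴ = 5727/(0.56·5.67×10⁻⁸·7.080) = 2.547×10¹⁰ K⁴.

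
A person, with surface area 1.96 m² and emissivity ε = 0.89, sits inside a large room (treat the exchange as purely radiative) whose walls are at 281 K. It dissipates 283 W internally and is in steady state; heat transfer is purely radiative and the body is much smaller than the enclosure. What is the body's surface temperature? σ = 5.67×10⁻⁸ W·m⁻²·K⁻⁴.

T ≈ 309 K

For a small grey body in a large enclosure, net radiated power = εσA(T⁴ − T_w⁴).
Steady state: P = εσA(T⁴ − T_w⁴) with A = 1.96 m².
T⁴ = P/(εσA) + T_w⁴ = 283/(0.89·5.67×10⁻⁸·1.960) + (281)⁴
    = 2.861×10⁹ + 6.235×10⁹ = 9.096×10⁹ K⁴.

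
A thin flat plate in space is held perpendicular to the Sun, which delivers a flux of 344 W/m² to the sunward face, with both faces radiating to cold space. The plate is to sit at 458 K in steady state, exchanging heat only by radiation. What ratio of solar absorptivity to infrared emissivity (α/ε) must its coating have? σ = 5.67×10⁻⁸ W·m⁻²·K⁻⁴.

α/ε ≈ 14.5

Balance: αS·A = εσ·2A·T⁴ ⇒ α/ε = 2σT⁴/S.
α/ε = 2·5.67×10⁻⁸·(458)⁴/344 = 2·5.67×10⁻⁸·4.400×10¹⁰/344.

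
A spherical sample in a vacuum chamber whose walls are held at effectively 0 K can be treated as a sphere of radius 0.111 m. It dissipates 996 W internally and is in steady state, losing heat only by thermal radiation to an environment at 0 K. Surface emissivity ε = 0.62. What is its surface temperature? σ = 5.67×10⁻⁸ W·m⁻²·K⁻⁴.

Steady state: internal power = radiated power, P = εσA T⁴.
Radiating area A = 4πr² = 0.1548 m².
T⁴ = P/(εσA) = 996/(0.62·5.67×10⁻⁸·0.1548) = 1.830×10¹¹ K⁴.
T = (1.830×10¹¹)^(1/4).

T ≈ 654 K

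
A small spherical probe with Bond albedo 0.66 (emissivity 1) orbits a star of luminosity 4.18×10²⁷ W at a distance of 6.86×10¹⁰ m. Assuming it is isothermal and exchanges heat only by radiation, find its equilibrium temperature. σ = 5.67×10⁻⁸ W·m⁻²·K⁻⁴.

First find the stellar flux at distance d: S = L/(4πd²) = 4.18×10²⁷/(4π·(6.86×10¹⁰)²) = 70680 W/m².
For an isothermal sphere, absorbed (1−a)S·πr² = emitted σ·4πr²·T⁴, so T⁴ = (1−a)S/(4σ).
T⁴ = 0.340·70680/(4·5.67×10⁻⁸) = 1.060×10¹¹ K⁴.

T ≈ 571 K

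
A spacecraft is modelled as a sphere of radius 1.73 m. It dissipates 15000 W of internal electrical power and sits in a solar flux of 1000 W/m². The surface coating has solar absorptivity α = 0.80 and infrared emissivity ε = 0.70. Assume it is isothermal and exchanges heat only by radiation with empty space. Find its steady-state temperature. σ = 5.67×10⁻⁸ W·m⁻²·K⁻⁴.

T ≈ 350 K

At steady state, absorbed solar power + internal power = radiated power.
Absorbed: α·S·A_cross = 0.80·1000·9.402 = 7522 W (cross-section πr²).
Total input = 7522 + 15000 = 22520 W.
Radiated: εσ·A_surf·T⁴ with A_surf = 4πr² = 37.61 m².
T⁴ = 22520/(0.70·5.67×10⁻⁸·37.61) = 1.509×10¹⁰ K⁴.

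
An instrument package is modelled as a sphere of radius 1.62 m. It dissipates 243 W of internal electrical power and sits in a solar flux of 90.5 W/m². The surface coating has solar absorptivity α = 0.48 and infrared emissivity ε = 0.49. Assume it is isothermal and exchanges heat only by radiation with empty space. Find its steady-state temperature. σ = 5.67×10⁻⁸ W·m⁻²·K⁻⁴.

At steady state, absorbed solar power + internal power = radiated power.
Absorbed: α·S·A_cross = 0.48·90.5·8.245 = 358.2 W (cross-section πr²).
Total input = 358.2 + 243 = 601.2 W.
Radiated: εσ·A_surf·T⁴ with A_surf = 4πr² = 32.98 m².
T⁴ = 601.2/(0.49·5.67×10⁻⁸·32.98) = 6.561×10⁸ K⁴.

T ≈ 160 K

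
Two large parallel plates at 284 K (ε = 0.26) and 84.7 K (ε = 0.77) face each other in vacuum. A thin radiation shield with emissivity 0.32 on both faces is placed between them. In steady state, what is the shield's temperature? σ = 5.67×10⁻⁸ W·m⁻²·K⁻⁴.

T_s ≈ 221 K

In steady state the net flux on the hot side equals that on the cold side.
σ(T₁⁴−T_s⁴)/D₁ = σ(T_s⁴−T₂⁴)/D₂, with D₁ = 1/ε₁+1/ε_s−1 = 5.971, D₂ = 1/ε_s+1/ε₂−1 = 3.424.
Solve for T_s⁴: T_s⁴ = (D₂·T₁⁴ + D₁·T₂⁴)/(D₁+D₂) = 2.403×10⁹ K⁴.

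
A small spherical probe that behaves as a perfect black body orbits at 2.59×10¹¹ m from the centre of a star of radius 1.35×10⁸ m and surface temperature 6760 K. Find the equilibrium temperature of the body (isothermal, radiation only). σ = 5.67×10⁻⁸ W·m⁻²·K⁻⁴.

The star's surface emits σT_*⁴; at distance d the flux is S = σT_*⁴(R_*/d)².
S = 5.67×10⁻⁸·(6760)⁴·(1.35×10⁸/2.59×10¹¹)² = 32.17 W/m².
For an isothermal sphere T⁴ = (1−a)S/(4σ) = 1.418×10⁸ K⁴.

T ≈ 109 K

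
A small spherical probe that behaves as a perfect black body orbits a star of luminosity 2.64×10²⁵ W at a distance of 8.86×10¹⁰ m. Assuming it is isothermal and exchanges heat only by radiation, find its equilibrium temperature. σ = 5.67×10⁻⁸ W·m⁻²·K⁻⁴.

First find the stellar flux at distance d: S = L/(4πd²) = 2.64×10²⁵/(4π·(8.86×10¹⁰)²) = 267.6 W/m².
For an isothermal sphere, absorbed (1−a)S·πr² = emitted σ·4πr²·T⁴, so T⁴ = (1−a)S/(4σ).
T⁴ = 1.00·267.6/(4·5.67×10⁻⁸) = 1.180×10⁹ K⁴.

T ≈ 185 K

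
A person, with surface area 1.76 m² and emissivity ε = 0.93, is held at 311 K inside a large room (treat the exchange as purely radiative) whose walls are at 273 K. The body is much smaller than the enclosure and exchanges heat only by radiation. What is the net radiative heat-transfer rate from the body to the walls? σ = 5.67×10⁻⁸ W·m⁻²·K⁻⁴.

For a small grey body in a large enclosure: P_net = εσA(T_body⁴ − T_wall⁴).
A = 1.76 m²; T_body⁴ − T_wall⁴ = 9.355×10⁹ − 5.555×10⁹ = 3.800×10⁹ K⁴.
|P_net| = 0.93·5.67×10⁻⁸·1.760·3.800×10⁹.

P_net ≈ 353 W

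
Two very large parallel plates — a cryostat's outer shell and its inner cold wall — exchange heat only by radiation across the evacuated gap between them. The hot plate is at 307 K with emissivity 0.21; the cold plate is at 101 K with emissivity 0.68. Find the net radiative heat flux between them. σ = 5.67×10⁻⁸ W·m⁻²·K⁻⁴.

q ≈ 95.1 W/m²

For two infinite grey parallel plates, q = σ(T₁⁴ − T₂⁴)/(1/ε₁ + 1/ε₂ − 1).
T₁⁴ − T₂⁴ = 8.883×10⁹ − 1.041×10⁸ = 8.779×10⁹ K⁴.
1/ε₁ + 1/ε₂ − 1 = 4.762 + 1.471 − 1 = 5.232.
q = 5.67×10⁻⁸ × 8.779×10⁹ / 5.232.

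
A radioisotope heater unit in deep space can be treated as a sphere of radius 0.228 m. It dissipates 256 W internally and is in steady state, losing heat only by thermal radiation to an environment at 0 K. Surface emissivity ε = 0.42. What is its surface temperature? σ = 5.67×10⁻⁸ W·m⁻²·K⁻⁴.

T ≈ 358 K

Steady state: internal power = radiated power, P = εσA T⁴.
Radiating area A = 4πr² = 0.6533 m².
T⁴ = P/(εσA) = 256/(0.42·5.67×10⁻⁸·0.6533) = 1.646×10¹⁰ K⁴.
T = (1.646×10¹⁰)^(1/4).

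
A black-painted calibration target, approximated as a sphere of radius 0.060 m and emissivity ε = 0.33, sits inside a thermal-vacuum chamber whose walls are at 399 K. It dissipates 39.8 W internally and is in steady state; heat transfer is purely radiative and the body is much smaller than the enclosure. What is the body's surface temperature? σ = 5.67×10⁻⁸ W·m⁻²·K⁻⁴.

T ≈ 519 K

For a small grey body in a large enclosure, net radiated power = εσA(T⁴ − T_w⁴).
Steady state: P = εσA(T⁴ − T_w⁴) with A = 4πr² = 0.04524 m².
T⁴ = P/(εσA) + T_w⁴ = 39.8/(0.33·5.67×10⁻⁸·0.04524) + (399)⁴
    = 4.702×10¹⁰ + 2.534×10¹⁰ = 7.236×10¹⁰ K⁴.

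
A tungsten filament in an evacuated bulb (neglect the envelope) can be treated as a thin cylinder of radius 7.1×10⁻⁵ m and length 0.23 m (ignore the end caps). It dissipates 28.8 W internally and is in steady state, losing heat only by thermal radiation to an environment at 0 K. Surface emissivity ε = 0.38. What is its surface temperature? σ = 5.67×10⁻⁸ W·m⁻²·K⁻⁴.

T ≈ 1900 K

Steady state: internal power = radiated power, P = εσA T⁴.
Radiating area A = 2πrL = 1.026×10⁻⁴ m².
T⁴ = P/(εσA) = 28.8/(0.38·5.67×10⁻⁸·1.026×10⁻⁴) = 1.303×10¹³ K⁴.
T = (1.303×10¹³)^(1/4).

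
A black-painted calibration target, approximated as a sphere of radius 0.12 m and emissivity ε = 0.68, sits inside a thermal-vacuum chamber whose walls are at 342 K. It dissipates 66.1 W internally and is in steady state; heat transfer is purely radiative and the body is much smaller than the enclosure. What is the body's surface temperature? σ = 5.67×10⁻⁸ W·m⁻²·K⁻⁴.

T ≈ 390 K

For a small grey body in a large enclosure, net radiated power = εσA(T⁴ − T_w⁴).
Steady state: P = εσA(T⁴ − T_w⁴) with A = 4πr² = 0.1810 m².
T⁴ = P/(εσA) + T_w⁴ = 66.1/(0.68·5.67×10⁻⁸·0.1810) + (342)⁴
    = 9.474×10⁹ + 1.368×10¹⁰ = 2.315×10¹⁰ K⁴.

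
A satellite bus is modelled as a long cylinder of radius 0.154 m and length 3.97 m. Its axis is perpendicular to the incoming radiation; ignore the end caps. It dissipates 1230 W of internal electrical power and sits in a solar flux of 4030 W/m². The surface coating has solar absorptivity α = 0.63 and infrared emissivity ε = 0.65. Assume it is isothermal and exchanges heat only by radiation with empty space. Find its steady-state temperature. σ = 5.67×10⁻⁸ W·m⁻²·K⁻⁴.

At steady state, absorbed solar power + internal power = radiated power.
Absorbed: α·S·A_cross = 0.63·4030·1.223 = 3104 W (cross-section 2rL).
Total input = 3104 + 1230 = 4334 W.
Radiated: εσ·A_surf·T⁴ with A_surf = 2πrL = 3.841 m².
T⁴ = 4334/(0.65·5.67×10⁻⁸·3.841) = 3.062×10¹⁰ K⁴.

T ≈ 418 K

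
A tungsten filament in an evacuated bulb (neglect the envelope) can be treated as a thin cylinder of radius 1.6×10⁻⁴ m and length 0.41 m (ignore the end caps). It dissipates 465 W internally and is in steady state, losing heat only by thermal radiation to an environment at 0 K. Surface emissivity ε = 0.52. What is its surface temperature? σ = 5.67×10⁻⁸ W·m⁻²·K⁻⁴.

T ≈ 2490 K

Steady state: internal power = radiated power, P = εσA T⁴.
Radiating area A = 2πrL = 4.122×10⁻⁴ m².
T⁴ = P/(εσA) = 465/(0.52·5.67×10⁻⁸·4.122×10⁻⁴) = 3.826×10¹³ K⁴.
T = (3.826×10¹³)^(1/4).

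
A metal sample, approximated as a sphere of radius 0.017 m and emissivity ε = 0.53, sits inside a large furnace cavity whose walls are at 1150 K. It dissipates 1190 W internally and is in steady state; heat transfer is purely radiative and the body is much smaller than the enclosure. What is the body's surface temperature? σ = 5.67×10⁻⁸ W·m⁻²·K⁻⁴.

For a small grey body in a large enclosure, net radiated power = εσA(T⁴ − T_w⁴).
Steady state: P = εσA(T⁴ − T_w⁴) with A = 4πr² = 0.003632 m².
T⁴ = P/(εσA) + T_w⁴ = 1190/(0.53·5.67×10⁻⁸·0.003632) + (1150)⁴
    = 1.090×10¹³ + 1.749×10¹² = 1.265×10¹³ K⁴.

T ≈ 1890 K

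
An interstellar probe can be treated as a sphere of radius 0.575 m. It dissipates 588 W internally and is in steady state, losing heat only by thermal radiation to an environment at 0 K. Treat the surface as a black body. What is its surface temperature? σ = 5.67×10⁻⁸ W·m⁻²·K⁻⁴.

T ≈ 224 K

Steady state: internal power = radiated power, P = εσA T⁴.
Radiating area A = 4πr² = 4.155 m².
T⁴ = P/(εσA) = 588/(1.0·5.67×10⁻⁸·4.155) = 2.496×10⁹ K⁴.
T = (2.496×10⁹)^(1/4).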